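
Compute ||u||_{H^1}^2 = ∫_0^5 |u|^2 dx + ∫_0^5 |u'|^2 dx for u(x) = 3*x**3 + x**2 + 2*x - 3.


||u||_{H^1}^2 = 7554005/42

The H^1 norm (squared) on an interval (0, L) is
  ||u||_{H^1}^2 = ∫_0^L u(x)^2 dx + ∫_0^L u'(x)^2 dx.
Compute u'(x) = 9*x**2 + 2*x + 2.
Then u(x)^2 = 9*x**6 + 6*x**5 + 13*x**4 - 14*x**3 - 2*x**2 - 12*x + 9 and u'(x)^2 = 81*x**4 + 36*x**3 + 40*x**2 + 8*x + 4.
Integrate each monomial from 0 to 5 using ∫_0^5 c·x^n dx = c·5^(n+1)/(n+1):
  ∫_0^5 u(x)^2 dx = ∫_0^5 (9*x^6 + 6*x^5 + 13*x^4 - 14*x^3 - 2*x^2 - 12*x + 9) dx. Term by term:
    ∫_0^5 9*x^6 dx = 703125/7;  ∫_0^5 6*x^5 dx = 15625;  ∫_0^5 13*x^4 dx = 8125;
    ∫_0^5 -14*x^3 dx = -4375/2;  ∫_0^5 -2*x^2 dx = -250/3;  ∫_0^5 -12*x dx = -150;
    ∫_0^5 9 dx = 45.
  Sum: 703125/7 + 15625 + 8125 − 4375/2 − 250/3 − 150 + 45 = 5116465/42.
  ∫_0^5 u'(x)^2 dx = ∫_0^5 (81*x^4 + 36*x^3 + 40*x^2 + 8*x + 4) dx. Term by term:
    ∫_0^5 81*x^4 dx = 50625;  ∫_0^5 36*x^3 dx = 5625;  ∫_0^5 40*x^2 dx = 5000/3;
    ∫_0^5 8*x dx = 100;  ∫_0^5 4 dx = 20.
  Sum: 50625 + 5625 + 5000/3 + 100 + 20 = 174110/3.
Adding: ||u||_{H^1}^2 = 5116465/42 + 174110/3 = 7554005/42.


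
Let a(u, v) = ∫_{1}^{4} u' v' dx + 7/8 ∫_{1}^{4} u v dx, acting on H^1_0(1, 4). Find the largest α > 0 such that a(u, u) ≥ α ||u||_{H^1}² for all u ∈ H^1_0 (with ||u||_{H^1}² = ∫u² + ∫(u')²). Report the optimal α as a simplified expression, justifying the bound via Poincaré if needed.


α = (63/8 + π^2)/(9 + π^2)

Coercivity of a(·,·) on H^1_0(1, 4) means a(u, u) ≥ α ||u||_{H^1}² for every u ∈ H^1_0.
The interval has length L = 3, and Poincaré/coercivity depend only on L. Here a(u, u) = ∫(u')² + (7/8)·∫u².
Here 0 < c = 7/8 < 1. The condition a(u,u) ≥ α||u||_{H^1}² reads (1−α)∫(u')² ≥ (α−c)∫u². Any admissible α is ≤ 1 (rapidly oscillating u have ∫u²/∫(u')² → 0), and α = 1 would force 0 ≥ (1−c)∫u², impossible since c < 1; so 1−α > 0. By the sharp Poincaré inequality on H^1_0 of an interval of length L, ∫(u')² ≥ (π/L)²∫u² with equality for the first sine mode sin(π(x−x₀)/L) (x₀ the left endpoint), so the inequality holds for all u iff (1−α)(π/L)² ≥ α − c, i.e. α ≤ ((π/L)² + c)/((π/L)² + 1) = (1 + c(L/π)²)/(1 + (L/π)²). With (π/L)² = π^2/9 and c = 7/8, the largest admissible constant is α = ((π/L)² + c)/((π/L)² + 1).
Simplifying, α = (63/8 + π^2)/(9 + π^2).


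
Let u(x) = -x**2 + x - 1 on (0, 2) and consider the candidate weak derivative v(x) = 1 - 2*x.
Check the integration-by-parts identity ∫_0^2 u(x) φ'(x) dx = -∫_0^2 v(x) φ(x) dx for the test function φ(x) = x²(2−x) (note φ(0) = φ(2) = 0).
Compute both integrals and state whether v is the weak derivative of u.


LHS = 28/15, RHS = 28/15. Yes, v = u' weakly.

u(x) = -x**2 + x - 1, classical derivative u'(x) = 1 - 2*x.
φ(x) = x²(2−x), so φ'(x) = x*(4 - 3*x).
Note φ(0) = φ(2) = 0, so the boundary term u·φ vanishes.
LHS = ∫_0^2 u(x) φ'(x) dx = ∫_0^2 (3*x^4 - 7*x^3 + 7*x^2 - 4*x) dx. Term by term:
  ∫_0^2 3*x^4 dx = 96/5;  ∫_0^2 -7*x^3 dx = -28;  ∫_0^2 7*x^2 dx = 56/3;
  ∫_0^2 -4*x dx = -8.
Sum: 96/5 − 28 + 56/3 − 8 = 28/15.
So LHS = 28/15.
∫_0^2 v(x) φ(x) dx = ∫_0^2 (2*x^4 - 5*x^3 + 2*x^2) dx. Term by term:
  ∫_0^2 2*x^4 dx = 64/5;  ∫_0^2 -5*x^3 dx = -20;  ∫_0^2 2*x^2 dx = 16/3.
Sum: 64/5 − 20 + 16/3 = -28/15.
So RHS = -∫_0^2 v(x) φ(x) dx = 28/15.
LHS = RHS, so the identity holds for this test φ.
Moreover u is smooth here and v(x) = u'(x) = 1 - 2*x pointwise, so the identity holds for every test function. Hence v is the weak derivative of u.


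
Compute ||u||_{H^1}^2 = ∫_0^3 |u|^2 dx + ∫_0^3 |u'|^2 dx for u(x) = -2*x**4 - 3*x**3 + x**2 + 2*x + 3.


||u||_{H^1}^2 = 1941666/35

The H^1 norm (squared) on an interval (0, L) is
  ||u||_{H^1}^2 = ∫_0^L u(x)^2 dx + ∫_0^L u'(x)^2 dx.
Compute u'(x) = -8*x**3 - 9*x**2 + 2*x + 2.
Then u(x)^2 = 4*x**8 + 12*x**7 + 5*x**6 - 14*x**5 - 23*x**4 - 14*x**3 + 10*x**2 + 12*x + 9 and u'(x)^2 = 64*x**6 + 144*x**5 + 49*x**4 - 68*x**3 - 32*x**2 + 8*x + 4.
Integrate each monomial from 0 to 3 using ∫_0^3 c·x^n dx = c·3^(n+1)/(n+1):
  ∫_0^3 u(x)^2 dx = ∫_0^3 (4*x^8 + 12*x^7 + 5*x^6 - 14*x^5 - 23*x^4 - 14*x^3 + 10*x^2 + 12*x + 9) dx. Term by term:
    ∫_0^3 4*x^8 dx = 8748;  ∫_0^3 12*x^7 dx = 19683/2;  ∫_0^3 5*x^6 dx = 10935/7;
    ∫_0^3 -14*x^5 dx = -1701;  ∫_0^3 -23*x^4 dx = -5589/5;  ∫_0^3 -14*x^3 dx = -567/2;
    ∫_0^3 10*x^2 dx = 90;  ∫_0^3 12*x dx = 54;  ∫_0^3 9 dx = 27.
  Sum: 8748 + 19683/2 + 10935/7 − 1701 − 5589/5 − 567/2 + 90 + 54 + 27 = 602712/35.
  ∫_0^3 u'(x)^2 dx = ∫_0^3 (64*x^6 + 144*x^5 + 49*x^4 - 68*x^3 - 32*x^2 + 8*x + 4) dx. Term by term:
    ∫_0^3 64*x^6 dx = 139968/7;  ∫_0^3 144*x^5 dx = 17496;  ∫_0^3 49*x^4 dx = 11907/5;
    ∫_0^3 -68*x^3 dx = -1377;  ∫_0^3 -32*x^2 dx = -288;  ∫_0^3 8*x dx = 36;
    ∫_0^3 4 dx = 12.
  Sum: 139968/7 + 17496 + 11907/5 − 1377 − 288 + 36 + 12 = 1338954/35.
Adding: ||u||_{H^1}^2 = 602712/35 + 1338954/35 = 1941666/35.


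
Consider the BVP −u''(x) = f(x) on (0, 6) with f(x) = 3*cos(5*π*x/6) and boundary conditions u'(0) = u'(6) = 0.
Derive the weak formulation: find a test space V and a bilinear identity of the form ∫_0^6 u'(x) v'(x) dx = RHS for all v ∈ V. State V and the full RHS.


V = H^1(0, 6) (no boundary constraint on v; u is determined up to an additive constant); weak form: ∫_0^6 u'v' dx = ∫_0^6 (3*cos(5*π*x/6)) v dx for all v ∈ V.

Multiply both sides by a test function v and integrate from 0 to 6:
  ∫_0^6 −u''(x) v(x) dx = ∫_0^6 f(x) v(x) dx.
Integrate the LHS by parts once:
  ∫_0^6 −u'' v dx = −[u'(x) v(x)]_0^6 + ∫_0^6 u'(x) v'(x) dx.
Thus ∫_0^6 u'(x) v'(x) dx = ∫_0^6 f(x) v(x) dx + [u'(x) v(x)]_0^6.
Choose V so that boundary terms are either known or forced to vanish.
u has homogeneous Neumann: u'(0) = u'(6) = 0. So [u' v]_0^6 = 0·v(6) − 0·v(0) = 0 for any v; take V = H^1(0, 6).
Weak formulation: find u (satisfying any essential BC) such that ∫_0^6 u'(x) v'(x) dx = ∫_0^6 f v dx for all v ∈ V (homogeneous Neumann, so boundary terms vanish).
Substituting f(x) = 3*cos(5*π*x/6), the right-hand side is ∫_0^6 (3*cos(5*π*x/6)) v dx.
Compatibility check (pure Neumann): taking v ≡ 1 ∈ V gives 0 = ∫_0^6 f dx + (0) − (0), i.e. ∫_0^6 f dx must equal u'(0) − u'(6) = 0. Indeed ∫_0^6 (3*cos(5*π*x/6)) dx = 0, so the data are compatible. The solution is then unique only up to an additive constant (fix it e.g. by requiring ∫_0^6 u dx = 0).


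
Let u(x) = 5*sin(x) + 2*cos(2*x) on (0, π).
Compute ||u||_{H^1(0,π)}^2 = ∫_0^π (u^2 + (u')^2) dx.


||u||_{H^1(0,π)}^2 = -200/3 + 35*π

u'(x) = -4*sin(2*x) + 5*cos(x).
Expand u² and (u')² and integrate term by term on (0, π), using: for integers n ≥ 1, ∫_0^π sin²(nx) dx = ∫_0^π cos²(nx) dx = π/2; for n ≠ n', ∫_0^π sin(nx)sin(n'x) dx = ∫_0^π cos(nx)cos(n'x) dx = 0; and by product-to-sum, ∫_0^π sin(nx)cos(n'x) dx = ½∫_0^π [sin((n+n')x) + sin((n−n')x)] dx, which is 0 when n+n' is even and 2n/(n²−n'²) when n+n' is odd (it need not vanish on (0, π)).
  u² squared terms: (2)²·∫cos(2x)² dx = 4·π/2 = 2*π;  (5)²·∫sin(x)² dx = 25·π/2 = 25*π/2.
  u² cross terms: 2·(2)·(5)·∫cos(2x)·sin(x) dx = 20·(-2/3) = -40/3.
  So ∫_0^π u² dx = 2*π + 25*π/2 − 40/3 = -40/3 + 29*π/2.
  (u')² squared terms: (-4)²·∫sin(2x)² dx = 16·π/2 = 8*π;  (5)²·∫cos(x)² dx = 25·π/2 = 25*π/2.
  (u')² cross terms: 2·(-4)·(5)·∫sin(2x)·cos(x) dx = -40·(4/3) = -160/3.
  So ∫_0^π (u')² dx = 8*π + 25*π/2 − 160/3 = -160/3 + 41*π/2.
||u||_{H^1}^2 = (-40/3 + 29*π/2) + (-160/3 + 41*π/2) = -200/3 + 35*π.


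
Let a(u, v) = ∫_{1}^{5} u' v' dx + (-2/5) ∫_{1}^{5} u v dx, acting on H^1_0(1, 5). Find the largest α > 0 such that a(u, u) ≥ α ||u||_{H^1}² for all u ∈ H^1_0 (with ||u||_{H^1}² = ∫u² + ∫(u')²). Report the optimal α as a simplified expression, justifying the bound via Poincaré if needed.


α = (-32/5 + π^2)/(π^2 + 16)

Coercivity of a(·,·) on H^1_0(1, 5) means a(u, u) ≥ α ||u||_{H^1}² for every u ∈ H^1_0.
The interval has length L = 4, and Poincaré/coercivity depend only on L. Here a(u, u) = ∫(u')² + (-2/5)·∫u².
Here c = -2/5 < 0 with |c| < (π/L)² = π^2/16, so coercivity still holds. The condition a(u,u) ≥ α||u||_{H^1}² reads (1−α)∫(u')² ≥ (α−c)∫u². Any admissible α is ≤ 1 (rapidly oscillating u have ∫u²/∫(u')² → 0), and α = 1 would force 0 ≥ (1−c)∫u², impossible since c < 1; so 1−α > 0. By the sharp Poincaré inequality on H^1_0 of an interval of length L, ∫(u')² ≥ (π/L)²∫u² with equality for the first sine mode sin(π(x−x₀)/L) (x₀ the left endpoint), so the inequality holds for all u iff (1−α)(π/L)² ≥ α − c, i.e. α ≤ ((π/L)² + c)/((π/L)² + 1) = (1 + c(L/π)²)/(1 + (L/π)²). (Direct route, valid since c ≤ 0: Poincaré gives c∫u² ≥ c(L/π)²∫(u')², so a(u,u) ≥ (1 + c(L/π)²)∫(u')², while ||u||_{H^1}² ≤ (1 + (L/π)²)∫(u')²; dividing yields the same α.) With (π/L)² = π^2/16 and c = -2/5, the largest admissible constant is α = ((π/L)² + c)/((π/L)² + 1).
Simplifying, α = (-32/5 + π^2)/(π^2 + 16).


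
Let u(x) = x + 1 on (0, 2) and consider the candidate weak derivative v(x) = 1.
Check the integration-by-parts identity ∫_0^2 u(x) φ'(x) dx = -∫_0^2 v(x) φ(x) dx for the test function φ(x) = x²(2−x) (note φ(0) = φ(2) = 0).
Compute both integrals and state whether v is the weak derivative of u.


LHS = -4/3, RHS = -4/3. Yes, v = u' weakly.

u(x) = x + 1, classical derivative u'(x) = 1.
φ(x) = x²(2−x), so φ'(x) = x*(4 - 3*x).
Note φ(0) = φ(2) = 0, so the boundary term u·φ vanishes.
LHS = ∫_0^2 u(x) φ'(x) dx = ∫_0^2 (-3*x^3 + x^2 + 4*x) dx. Term by term:
  ∫_0^2 -3*x^3 dx = -12;  ∫_0^2 x^2 dx = 8/3;  ∫_0^2 4*x dx = 8.
Sum: -12 + 8/3 + 8 = -4/3.
So LHS = -4/3.
∫_0^2 v(x) φ(x) dx = ∫_0^2 (-x^3 + 2*x^2) dx. Term by term:
  ∫_0^2 -x^3 dx = -4;  ∫_0^2 2*x^2 dx = 16/3.
Sum: -4 + 16/3 = 4/3.
So RHS = -∫_0^2 v(x) φ(x) dx = -4/3.
LHS = RHS, so the identity holds for this test φ.
Moreover u is smooth here and v(x) = u'(x) = 1 pointwise, so the identity holds for every test function. Hence v is the weak derivative of u.


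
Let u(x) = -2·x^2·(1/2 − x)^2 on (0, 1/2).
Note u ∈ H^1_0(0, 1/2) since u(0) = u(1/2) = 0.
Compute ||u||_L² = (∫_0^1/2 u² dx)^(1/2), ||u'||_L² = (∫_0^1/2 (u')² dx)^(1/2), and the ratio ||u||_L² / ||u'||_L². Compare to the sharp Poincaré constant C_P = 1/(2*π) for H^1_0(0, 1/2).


||u||_L² / ||u'||_L² = sqrt(3)/12 < C_P = 1/(2*π).

u(x) = -2·x^2·(1/2 − x)^2, so u'(x) = x*(-8*x^2 + 6*x - 1).
u(x) = -2·x^2·(1/2 − x)^2 vanishes at x = 0 and x = 1/2, so u ∈ H^1_0(0, 1/2). Differentiate via the product rule and integrate the resulting polynomials term by term.
  ∫_0^1/2 u² dx = ∫_0^1/2 (4*x^8 - 8*x^7 + 6*x^6 - 2*x^5 + x^4/4) dx. Term by term:
    ∫_0^1/2 4*x^8 dx = 1/1152;  ∫_0^1/2 -8*x^7 dx = -1/256;  ∫_0^1/2 6*x^6 dx = 3/448;
    ∫_0^1/2 -2*x^5 dx = -1/192;  ∫_0^1/2 x^4/4 dx = 1/640.
  Sum: 1/1152 − 1/256 + 3/448 − 1/192 + 1/640 = 1/80640.
  ∫_0^1/2 (u')² dx = ∫_0^1/2 (64*x^6 - 96*x^5 + 52*x^4 - 12*x^3 + x^2) dx. Term by term:
    ∫_0^1/2 64*x^6 dx = 1/14;  ∫_0^1/2 -96*x^5 dx = -1/4;  ∫_0^1/2 52*x^4 dx = 13/40;
    ∫_0^1/2 -12*x^3 dx = -3/16;  ∫_0^1/2 x^2 dx = 1/24.
  Sum: 1/14 − 1/4 + 13/40 − 3/16 + 1/24 = 1/1680.
∫_0^1/2 u² dx = 1/80640, so ||u||_L² = sqrt(35)/1680.
∫_0^1/2 (u')² dx = 1/1680, so ||u'||_L² = sqrt(105)/420.
Ratio ||u||_L² / ||u'||_L² = sqrt(3)/12.
Sharp Poincaré constant on H^1_0(0, 1/2) is C_P = L/π = 1/(2*π), achieved by sin(2*π·x).
A polynomial bump cannot attain the sharp Poincaré constant (only the first sine eigenfunction does), so the ratio is strictly less than C_P, consistent with ||u||_L² ≤ C_P ||u'||_L².


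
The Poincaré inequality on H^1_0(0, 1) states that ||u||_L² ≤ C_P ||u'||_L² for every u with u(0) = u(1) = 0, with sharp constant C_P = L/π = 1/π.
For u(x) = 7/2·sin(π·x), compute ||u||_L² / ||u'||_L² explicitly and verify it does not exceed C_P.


||u||_L² / ||u'||_L² = 1/π = C_P.

u(x) = 7/2·sin(π·x), so u'(x) = 7*π*cos(π*x)/2.
Writing u(x) = A·sin(kπx/L) with A = 7/2 and k = 1, use ∫_0^L sin²(kπx/L) dx = L/2 and ∫_0^L cos²(kπx/L) dx = L/2.
u² = 49/4·sin²(π·x) and (u')² = 49*π^2/4·cos²(π·x), and each of sin², cos² integrates to L/2 = 1/2 over (0, 1).
∫_0^1 u² dx = 49/8, so ||u||_L² = 7*sqrt(2)/4.
∫_0^1 (u')² dx = 49*π^2/8, so ||u'||_L² = 7*sqrt(2)*π/4.
Ratio ||u||_L² / ||u'||_L² = 1/π.
Sharp Poincaré constant on H^1_0(0, 1) is C_P = L/π = 1/π, achieved by sin(π·x).
This is the k = 1 eigenfunction (up to amplitude), so the ratio equals the sharp Poincaré constant exactly.


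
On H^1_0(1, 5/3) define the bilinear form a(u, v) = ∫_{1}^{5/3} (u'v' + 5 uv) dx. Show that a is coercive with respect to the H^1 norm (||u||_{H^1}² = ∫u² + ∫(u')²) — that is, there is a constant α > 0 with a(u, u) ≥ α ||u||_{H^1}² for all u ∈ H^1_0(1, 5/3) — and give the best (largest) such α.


α = 1

Coercivity of a(·,·) on H^1_0(1, 5/3) means a(u, u) ≥ α ||u||_{H^1}² for every u ∈ H^1_0.
The interval has length L = 2/3, and Poincaré/coercivity depend only on L. Here a(u, u) = ∫(u')² + (5)·∫u².
Here c = 5 ≥ 1, so a(u,u) = ∫(u')² + c∫u² ≥ ∫(u')² + ∫u² = ||u||_{H^1}², i.e. α = 1 works. No larger α is possible: a(u,u) ≥ α||u||_{H^1}² means (1−α)∫(u')² ≥ (α−c)∫u², and for the modes u_n = sin(nπ(x−x₀)/L) (x₀ the left endpoint) one has ∫u_n²/∫(u_n')² = (L/(nπ))² → 0, so a(u_n,u_n)/||u_n||_{H^1}² → 1. Hence the optimal constant is α = 1.
Therefore α = 1.


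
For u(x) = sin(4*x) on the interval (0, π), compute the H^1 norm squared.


||u||_{H^1(0,π)}^2 = 17*π/2

u'(x) = 4*cos(4*x).
Expand u² and (u')² and integrate term by term on (0, π), using: for integers n ≥ 1, ∫_0^π sin²(nx) dx = ∫_0^π cos²(nx) dx = π/2; for n ≠ n', ∫_0^π sin(nx)sin(n'x) dx = ∫_0^π cos(nx)cos(n'x) dx = 0; and by product-to-sum, ∫_0^π sin(nx)cos(n'x) dx = ½∫_0^π [sin((n+n')x) + sin((n−n')x)] dx, which is 0 when n+n' is even and 2n/(n²−n'²) when n+n' is odd (it need not vanish on (0, π)).
  u² squared terms: (1)²·∫sin(4x)² dx = 1·π/2 = π/2.
  So ∫_0^π u² dx = π/2.
  (u')² squared terms: (4)²·∫cos(4x)² dx = 16·π/2 = 8*π.
  So ∫_0^π (u')² dx = 8*π.
||u||_{H^1}^2 = (π/2) + (8*π) = 17*π/2.


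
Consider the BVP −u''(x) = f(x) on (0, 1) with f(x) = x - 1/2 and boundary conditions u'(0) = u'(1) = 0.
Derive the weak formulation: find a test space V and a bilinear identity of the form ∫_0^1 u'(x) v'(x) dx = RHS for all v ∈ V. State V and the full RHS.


V = H^1(0, 1) (no boundary constraint on v; u is determined up to an additive constant); weak form: ∫_0^1 u'v' dx = ∫_0^1 (x - 1/2) v dx for all v ∈ V.

Multiply both sides by a test function v and integrate from 0 to 1:
  ∫_0^1 −u''(x) v(x) dx = ∫_0^1 f(x) v(x) dx.
Integrate the LHS by parts once:
  ∫_0^1 −u'' v dx = −[u'(x) v(x)]_0^1 + ∫_0^1 u'(x) v'(x) dx.
Thus ∫_0^1 u'(x) v'(x) dx = ∫_0^1 f(x) v(x) dx + [u'(x) v(x)]_0^1.
Choose V so that boundary terms are either known or forced to vanish.
u has homogeneous Neumann: u'(0) = u'(1) = 0. So [u' v]_0^1 = 0·v(1) − 0·v(0) = 0 for any v; take V = H^1(0, 1).
Weak formulation: find u (satisfying any essential BC) such that ∫_0^1 u'(x) v'(x) dx = ∫_0^1 f v dx for all v ∈ V (homogeneous Neumann, so boundary terms vanish).
Substituting f(x) = x - 1/2, the right-hand side is ∫_0^1 (x - 1/2) v dx.
Compatibility check (pure Neumann): taking v ≡ 1 ∈ V gives 0 = ∫_0^1 f dx + (0) − (0), i.e. ∫_0^1 f dx must equal u'(0) − u'(1) = 0. Indeed ∫_0^1 (x - 1/2) dx = 0, so the data are compatible. The solution is then unique only up to an additive constant (fix it e.g. by requiring ∫_0^1 u dx = 0).


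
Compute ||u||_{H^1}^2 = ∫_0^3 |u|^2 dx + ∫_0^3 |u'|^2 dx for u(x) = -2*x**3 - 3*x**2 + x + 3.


||u||_{H^1}^2 = 410187/70

The H^1 norm (squared) on an interval (0, L) is
  ||u||_{H^1}^2 = ∫_0^L u(x)^2 dx + ∫_0^L u'(x)^2 dx.
Compute u'(x) = -6*x**2 - 6*x + 1.
Then u(x)^2 = 4*x**6 + 12*x**5 + 5*x**4 - 18*x**3 - 17*x**2 + 6*x + 9 and u'(x)^2 = 36*x**4 + 72*x**3 + 24*x**2 - 12*x + 1.
Integrate each monomial from 0 to 3 using ∫_0^3 c·x^n dx = c·3^(n+1)/(n+1):
  ∫_0^3 u(x)^2 dx = ∫_0^3 (4*x^6 + 12*x^5 + 5*x^4 - 18*x^3 - 17*x^2 + 6*x + 9) dx. Term by term:
    ∫_0^3 4*x^6 dx = 8748/7;  ∫_0^3 12*x^5 dx = 1458;  ∫_0^3 5*x^4 dx = 243;
    ∫_0^3 -18*x^3 dx = -729/2;  ∫_0^3 -17*x^2 dx = -153;  ∫_0^3 6*x dx = 27;
    ∫_0^3 9 dx = 27.
  Sum: 8748/7 + 1458 + 243 − 729/2 − 153 + 27 + 27 = 34821/14.
  ∫_0^3 u'(x)^2 dx = ∫_0^3 (36*x^4 + 72*x^3 + 24*x^2 - 12*x + 1) dx. Term by term:
    ∫_0^3 36*x^4 dx = 8748/5;  ∫_0^3 72*x^3 dx = 1458;  ∫_0^3 24*x^2 dx = 216;
    ∫_0^3 -12*x dx = -54;  ∫_0^3 1 dx = 3.
  Sum: 8748/5 + 1458 + 216 − 54 + 3 = 16863/5.
Adding: ||u||_{H^1}^2 = 34821/14 + 16863/5 = 410187/70.


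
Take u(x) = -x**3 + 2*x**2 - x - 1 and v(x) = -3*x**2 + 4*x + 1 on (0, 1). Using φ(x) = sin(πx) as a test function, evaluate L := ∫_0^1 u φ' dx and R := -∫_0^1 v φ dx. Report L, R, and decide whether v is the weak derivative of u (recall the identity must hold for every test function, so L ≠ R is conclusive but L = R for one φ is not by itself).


LHS = (-12 + π^2)/π^3, RHS = -3/π - 12/π^3. No, v is not the weak derivative of u.

u(x) = -x**3 + 2*x**2 - x - 1, classical derivative u'(x) = -3*x**2 + 4*x - 1.
φ(x) = sin(πx), so φ'(x) = π*cos(π*x).
Note φ(0) = φ(1) = 0, so the boundary term u·φ vanishes.
LHS = ∫_0^1 u(x) φ'(x) dx = ∫_0^1 (-π*x^3*cos(π*x) + 2*π*x^2*cos(π*x) - π*x*cos(π*x) - π*cos(π*x)) dx. Term by term:
  ∫_0^1 -π*cos(π*x) dx = 0;  ∫_0^1 -π*x*cos(π*x) dx = 2/π;  ∫_0^1 -π*x^3*cos(π*x) dx = -12/π^3 + 3/π;
  ∫_0^1 2*π*x^2*cos(π*x) dx = -4/π.
Sum: 0 + 2/π + -12/π^3 + 3/π − 4/π = (-12 + π^2)/π^3.
So LHS = (-12 + π^2)/π^3.
∫_0^1 v(x) φ(x) dx = ∫_0^1 (-3*x^2*sin(π*x) + 4*x*sin(π*x) + sin(π*x)) dx. Term by term:
  ∫_0^1 -3*x^2*sin(π*x) dx = -3/π + 12/π^3;  ∫_0^1 4*x*sin(π*x) dx = 4/π;  ∫_0^1 sin(π*x) dx = 2/π.
Sum: -3/π + 12/π^3 + 4/π + 2/π = 12/π^3 + 3/π.
So RHS = -∫_0^1 v(x) φ(x) dx = -3/π - 12/π^3.
LHS − RHS = 4/π ≠ 0, so the identity fails.
(For a valid weak derivative the identity must hold for EVERY test function, in particular this one. The failure shows v is NOT the weak derivative of u.)
Correct weak derivative would be u'(x) = -3*x**2 + 4*x - 1.


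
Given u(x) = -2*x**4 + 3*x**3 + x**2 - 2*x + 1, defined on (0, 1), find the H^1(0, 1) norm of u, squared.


||u||_{H^1}^2 = 557/315

The H^1 norm (squared) on an interval (0, L) is
  ||u||_{H^1}^2 = ∫_0^L u(x)^2 dx + ∫_0^L u'(x)^2 dx.
Compute u'(x) = -8*x**3 + 9*x**2 + 2*x - 2.
Then u(x)^2 = 4*x**8 - 12*x**7 + 5*x**6 + 14*x**5 - 15*x**4 + 2*x**3 + 6*x**2 - 4*x + 1 and u'(x)^2 = 64*x**6 - 144*x**5 + 49*x**4 + 68*x**3 - 32*x**2 - 8*x + 4.
Integrate each monomial from 0 to 1 using ∫_0^1 c·x^n dx = c·1^(n+1)/(n+1):
  ∫_0^1 u(x)^2 dx = ∫_0^1 (4*x^8 - 12*x^7 + 5*x^6 + 14*x^5 - 15*x^4 + 2*x^3 + 6*x^2 - 4*x + 1) dx. Term by term:
    ∫_0^1 4*x^8 dx = 4/9;  ∫_0^1 -12*x^7 dx = -3/2;  ∫_0^1 5*x^6 dx = 5/7;
    ∫_0^1 14*x^5 dx = 7/3;  ∫_0^1 -15*x^4 dx = -3;  ∫_0^1 2*x^3 dx = 1/2;
    ∫_0^1 6*x^2 dx = 2;  ∫_0^1 -4*x dx = -2;  ∫_0^1 1 dx = 1.
  Sum: 4/9 − 3/2 + 5/7 + 7/3 − 3 + 1/2 + 2 − 2 + 1 = 31/63.
  ∫_0^1 u'(x)^2 dx = ∫_0^1 (64*x^6 - 144*x^5 + 49*x^4 + 68*x^3 - 32*x^2 - 8*x + 4) dx. Term by term:
    ∫_0^1 64*x^6 dx = 64/7;  ∫_0^1 -144*x^5 dx = -24;  ∫_0^1 49*x^4 dx = 49/5;
    ∫_0^1 68*x^3 dx = 17;  ∫_0^1 -32*x^2 dx = -32/3;  ∫_0^1 -8*x dx = -4;
    ∫_0^1 4 dx = 4.
  Sum: 64/7 − 24 + 49/5 + 17 − 32/3 − 4 + 4 = 134/105.
Adding: ||u||_{H^1}^2 = 31/63 + 134/105 = 557/315.


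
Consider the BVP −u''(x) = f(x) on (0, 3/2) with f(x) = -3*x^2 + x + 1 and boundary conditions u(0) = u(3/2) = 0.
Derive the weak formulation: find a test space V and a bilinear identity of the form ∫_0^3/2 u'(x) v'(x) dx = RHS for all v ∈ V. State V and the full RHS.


V = H^1_0(0, 3/2) (so v(0) = v(3/2) = 0); weak form: ∫_0^3/2 u'v' dx = ∫_0^3/2 (-3*x^2 + x + 1) v dx for all v ∈ V.

Multiply both sides by a test function v and integrate from 0 to 3/2:
  ∫_0^3/2 −u''(x) v(x) dx = ∫_0^3/2 f(x) v(x) dx.
Integrate the LHS by parts once:
  ∫_0^3/2 −u'' v dx = −[u'(x) v(x)]_0^3/2 + ∫_0^3/2 u'(x) v'(x) dx.
Thus ∫_0^3/2 u'(x) v'(x) dx = ∫_0^3/2 f(x) v(x) dx + [u'(x) v(x)]_0^3/2.
Choose V so that boundary terms are either known or forced to vanish.
u is Dirichlet: u(0) = u(3/2) = 0. Let V = H^1_0(0, 3/2); then v(0) = v(3/2) = 0, and [u' v]_0^3/2 = 0.
Weak formulation: find u (satisfying any essential BC) such that ∫_0^3/2 u'(x) v'(x) dx = ∫_0^3/2 f v dx for all v ∈ V.
Substituting f(x) = -3*x^2 + x + 1, the right-hand side is ∫_0^3/2 (-3*x^2 + x + 1) v dx.


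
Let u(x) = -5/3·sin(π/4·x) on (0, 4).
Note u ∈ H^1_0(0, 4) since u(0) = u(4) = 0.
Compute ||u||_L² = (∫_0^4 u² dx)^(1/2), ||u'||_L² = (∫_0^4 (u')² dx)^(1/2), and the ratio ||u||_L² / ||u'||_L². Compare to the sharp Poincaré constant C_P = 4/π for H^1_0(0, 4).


||u||_L² / ||u'||_L² = 4/π = C_P.

u(x) = -5/3·sin(π/4·x), so u'(x) = -5*π*cos(π*x/4)/12.
Writing u(x) = A·sin(kπx/L) with A = -5/3 and k = 1, use ∫_0^L sin²(kπx/L) dx = L/2 and ∫_0^L cos²(kπx/L) dx = L/2.
u² = 25/9·sin²(π/4·x) and (u')² = 25*π^2/144·cos²(π/4·x), and each of sin², cos² integrates to L/2 = 2 over (0, 4).
∫_0^4 u² dx = 50/9, so ||u||_L² = 5*sqrt(2)/3.
∫_0^4 (u')² dx = 25*π^2/72, so ||u'||_L² = 5*sqrt(2)*π/12.
Ratio ||u||_L² / ||u'||_L² = 4/π.
Sharp Poincaré constant on H^1_0(0, 4) is C_P = L/π = 4/π, achieved by sin(π/4·x).
This is the k = 1 eigenfunction (up to amplitude), so the ratio equals the sharp Poincaré constant exactly.


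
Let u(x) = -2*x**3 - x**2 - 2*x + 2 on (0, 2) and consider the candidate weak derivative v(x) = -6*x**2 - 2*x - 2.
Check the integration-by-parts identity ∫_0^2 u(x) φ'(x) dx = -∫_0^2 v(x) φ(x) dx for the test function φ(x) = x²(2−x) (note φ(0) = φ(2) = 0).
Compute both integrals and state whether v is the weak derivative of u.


LHS = 56/3, RHS = 56/3. Yes, v = u' weakly.

u(x) = -2*x**3 - x**2 - 2*x + 2, classical derivative u'(x) = -6*x**2 - 2*x - 2.
φ(x) = x²(2−x), so φ'(x) = x*(4 - 3*x).
Note φ(0) = φ(2) = 0, so the boundary term u·φ vanishes.
LHS = ∫_0^2 u(x) φ'(x) dx = ∫_0^2 (6*x^5 - 5*x^4 + 2*x^3 - 14*x^2 + 8*x) dx. Term by term:
  ∫_0^2 6*x^5 dx = 64;  ∫_0^2 -5*x^4 dx = -32;  ∫_0^2 2*x^3 dx = 8;
  ∫_0^2 -14*x^2 dx = -112/3;  ∫_0^2 8*x dx = 16.
Sum: 64 − 32 + 8 − 112/3 + 16 = 56/3.
So LHS = 56/3.
∫_0^2 v(x) φ(x) dx = ∫_0^2 (6*x^5 - 10*x^4 - 2*x^3 - 4*x^2) dx. Term by term:
  ∫_0^2 6*x^5 dx = 64;  ∫_0^2 -10*x^4 dx = -64;  ∫_0^2 -2*x^3 dx = -8;
  ∫_0^2 -4*x^2 dx = -32/3.
Sum: 64 − 64 − 8 − 32/3 = -56/3.
So RHS = -∫_0^2 v(x) φ(x) dx = 56/3.
LHS = RHS, so the identity holds for this test φ.
Moreover u is smooth here and v(x) = u'(x) = -6*x**2 - 2*x - 2 pointwise, so the identity holds for every test function. Hence v is the weak derivative of u.


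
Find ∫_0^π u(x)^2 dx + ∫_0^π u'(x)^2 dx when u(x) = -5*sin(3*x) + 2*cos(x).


||u||_{H^1(0,π)}^2 = 129*π

u'(x) = -2*sin(x) - 15*cos(3*x).
Expand u² and (u')² and integrate term by term on (0, π), using: for integers n ≥ 1, ∫_0^π sin²(nx) dx = ∫_0^π cos²(nx) dx = π/2; for n ≠ n', ∫_0^π sin(nx)sin(n'x) dx = ∫_0^π cos(nx)cos(n'x) dx = 0; and by product-to-sum, ∫_0^π sin(nx)cos(n'x) dx = ½∫_0^π [sin((n+n')x) + sin((n−n')x)] dx, which is 0 when n+n' is even and 2n/(n²−n'²) when n+n' is odd (it need not vanish on (0, π)).
  u² squared terms: (-5)²·∫sin(3x)² dx = 25·π/2 = 25*π/2;  (2)²·∫cos(x)² dx = 4·π/2 = 2*π.
  u² cross terms: 2·(-5)·(2)·∫sin(3x)·cos(x) dx = -20·(0) = 0.
  So ∫_0^π u² dx = 25*π/2 + 2*π + 0 = 29*π/2.
  (u')² squared terms: (-15)²·∫cos(3x)² dx = 225·π/2 = 225*π/2;  (-2)²·∫sin(x)² dx = 4·π/2 = 2*π.
  (u')² cross terms: 2·(-15)·(-2)·∫cos(3x)·sin(x) dx = 60·(0) = 0.
  So ∫_0^π (u')² dx = 225*π/2 + 2*π + 0 = 229*π/2.
||u||_{H^1}^2 = (29*π/2) + (229*π/2) = 129*π.


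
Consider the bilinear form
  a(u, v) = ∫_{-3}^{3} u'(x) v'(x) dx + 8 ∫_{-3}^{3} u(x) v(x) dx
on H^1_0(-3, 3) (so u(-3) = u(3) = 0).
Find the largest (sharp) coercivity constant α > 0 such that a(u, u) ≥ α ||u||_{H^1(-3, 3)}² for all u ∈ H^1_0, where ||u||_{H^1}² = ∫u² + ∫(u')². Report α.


α = 1

Coercivity of a(·,·) on H^1_0(-3, 3) means a(u, u) ≥ α ||u||_{H^1}² for every u ∈ H^1_0.
The interval has length L = 6, and Poincaré/coercivity depend only on L. Here a(u, u) = ∫(u')² + (8)·∫u².
Here c = 8 ≥ 1, so a(u,u) = ∫(u')² + c∫u² ≥ ∫(u')² + ∫u² = ||u||_{H^1}², i.e. α = 1 works. No larger α is possible: a(u,u) ≥ α||u||_{H^1}² means (1−α)∫(u')² ≥ (α−c)∫u², and for the modes u_n = sin(nπ(x−x₀)/L) (x₀ the left endpoint) one has ∫u_n²/∫(u_n')² = (L/(nπ))² → 0, so a(u_n,u_n)/||u_n||_{H^1}² → 1. Hence the optimal constant is α = 1.
Therefore α = 1.


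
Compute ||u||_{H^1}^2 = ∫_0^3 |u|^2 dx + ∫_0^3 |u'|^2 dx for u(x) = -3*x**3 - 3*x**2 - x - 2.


||u||_{H^1}^2 = 903417/70

The H^1 norm (squared) on an interval (0, L) is
  ||u||_{H^1}^2 = ∫_0^L u(x)^2 dx + ∫_0^L u'(x)^2 dx.
Compute u'(x) = -9*x**2 - 6*x - 1.
Then u(x)^2 = 9*x**6 + 18*x**5 + 15*x**4 + 18*x**3 + 13*x**2 + 4*x + 4 and u'(x)^2 = 81*x**4 + 108*x**3 + 54*x**2 + 12*x + 1.
Integrate each monomial from 0 to 3 using ∫_0^3 c·x^n dx = c·3^(n+1)/(n+1):
  ∫_0^3 u(x)^2 dx = ∫_0^3 (9*x^6 + 18*x^5 + 15*x^4 + 18*x^3 + 13*x^2 + 4*x + 4) dx. Term by term:
    ∫_0^3 9*x^6 dx = 19683/7;  ∫_0^3 18*x^5 dx = 2187;  ∫_0^3 15*x^4 dx = 729;
    ∫_0^3 18*x^3 dx = 729/2;  ∫_0^3 13*x^2 dx = 117;  ∫_0^3 4*x dx = 18;
    ∫_0^3 4 dx = 12.
  Sum: 19683/7 + 2187 + 729 + 729/2 + 117 + 18 + 12 = 87351/14.
  ∫_0^3 u'(x)^2 dx = ∫_0^3 (81*x^4 + 108*x^3 + 54*x^2 + 12*x + 1) dx. Term by term:
    ∫_0^3 81*x^4 dx = 19683/5;  ∫_0^3 108*x^3 dx = 2187;  ∫_0^3 54*x^2 dx = 486;
    ∫_0^3 12*x dx = 54;  ∫_0^3 1 dx = 3.
  Sum: 19683/5 + 2187 + 486 + 54 + 3 = 33333/5.
Adding: ||u||_{H^1}^2 = 87351/14 + 33333/5 = 903417/70.


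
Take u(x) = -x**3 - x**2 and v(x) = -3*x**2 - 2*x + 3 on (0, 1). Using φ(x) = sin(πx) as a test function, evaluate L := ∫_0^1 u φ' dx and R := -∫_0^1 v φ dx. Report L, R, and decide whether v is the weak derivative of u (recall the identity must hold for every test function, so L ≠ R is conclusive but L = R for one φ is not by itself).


LHS = -12/π^3 + 5/π, RHS = (-12 - π^2)/π^3. No, v is not the weak derivative of u.

u(x) = -x**3 - x**2, classical derivative u'(x) = -3*x**2 - 2*x.
φ(x) = sin(πx), so φ'(x) = π*cos(π*x).
Note φ(0) = φ(1) = 0, so the boundary term u·φ vanishes.
LHS = ∫_0^1 u(x) φ'(x) dx = ∫_0^1 (-π*x^3*cos(π*x) - π*x^2*cos(π*x)) dx. Term by term:
  ∫_0^1 -π*x^2*cos(π*x) dx = 2/π;  ∫_0^1 -π*x^3*cos(π*x) dx = -12/π^3 + 3/π.
Sum: 2/π + -12/π^3 + 3/π = -12/π^3 + 5/π.
So LHS = -12/π^3 + 5/π.
∫_0^1 v(x) φ(x) dx = ∫_0^1 (-3*x^2*sin(π*x) - 2*x*sin(π*x) + 3*sin(π*x)) dx. Term by term:
  ∫_0^1 3*sin(π*x) dx = 6/π;  ∫_0^1 -3*x^2*sin(π*x) dx = -3/π + 12/π^3;  ∫_0^1 -2*x*sin(π*x) dx = -2/π.
Sum: 6/π + -3/π + 12/π^3 − 2/π = (π^2 + 12)/π^3.
So RHS = -∫_0^1 v(x) φ(x) dx = (-12 - π^2)/π^3.
LHS − RHS = 6/π ≠ 0, so the identity fails.
(For a valid weak derivative the identity must hold for EVERY test function, in particular this one. The failure shows v is NOT the weak derivative of u.)
Correct weak derivative would be u'(x) = -3*x**2 - 2*x.


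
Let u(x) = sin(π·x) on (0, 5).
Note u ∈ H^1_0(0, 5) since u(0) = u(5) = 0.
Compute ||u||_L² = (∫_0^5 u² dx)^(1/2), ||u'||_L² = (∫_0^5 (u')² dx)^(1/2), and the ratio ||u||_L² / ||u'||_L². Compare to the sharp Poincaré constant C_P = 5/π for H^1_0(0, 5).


||u||_L² / ||u'||_L² = 1/π < C_P = 5/π.

u(x) = sin(π·x), so u'(x) = π*cos(π*x).
Writing u(x) = A·sin(kπx/L) with A = 1 and k = 5, use ∫_0^L sin²(kπx/L) dx = L/2 and ∫_0^L cos²(kπx/L) dx = L/2.
u² = 1·sin²(π·x) and (u')² = π^2·cos²(π·x), and each of sin², cos² integrates to L/2 = 5/2 over (0, 5).
∫_0^5 u² dx = 5/2, so ||u||_L² = sqrt(10)/2.
∫_0^5 (u')² dx = 5*π^2/2, so ||u'||_L² = sqrt(10)*π/2.
Ratio ||u||_L² / ||u'||_L² = 1/π.
Sharp Poincaré constant on H^1_0(0, 5) is C_P = L/π = 5/π, achieved by sin(π/5·x).
This is the k = 5 harmonic; the ratio L/(kπ) is strictly less than C_P = L/π, consistent with the sharp inequality ||u||_L² ≤ C_P ||u'||_L².


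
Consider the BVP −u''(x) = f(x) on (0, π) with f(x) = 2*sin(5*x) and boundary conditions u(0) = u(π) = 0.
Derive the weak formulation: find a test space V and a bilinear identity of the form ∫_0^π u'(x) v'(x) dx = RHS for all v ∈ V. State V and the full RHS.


V = H^1_0(0, π) (so v(0) = v(π) = 0); weak form: ∫_0^π u'v' dx = ∫_0^π (2*sin(5*x)) v dx for all v ∈ V.

Multiply both sides by a test function v and integrate from 0 to π:
  ∫_0^π −u''(x) v(x) dx = ∫_0^π f(x) v(x) dx.
Integrate the LHS by parts once:
  ∫_0^π −u'' v dx = −[u'(x) v(x)]_0^π + ∫_0^π u'(x) v'(x) dx.
Thus ∫_0^π u'(x) v'(x) dx = ∫_0^π f(x) v(x) dx + [u'(x) v(x)]_0^π.
Choose V so that boundary terms are either known or forced to vanish.
u is Dirichlet: u(0) = u(π) = 0. Let V = H^1_0(0, π); then v(0) = v(π) = 0, and [u' v]_0^π = 0.
Weak formulation: find u (satisfying any essential BC) such that ∫_0^π u'(x) v'(x) dx = ∫_0^π f v dx for all v ∈ V.
Substituting f(x) = 2*sin(5*x), the right-hand side is ∫_0^π (2*sin(5*x)) v dx.


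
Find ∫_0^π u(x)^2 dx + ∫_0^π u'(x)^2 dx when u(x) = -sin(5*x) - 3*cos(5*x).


||u||_{H^1(0,π)}^2 = 130*π

u'(x) = 15*sin(5*x) - 5*cos(5*x).
Expand u² and (u')² and integrate term by term on (0, π), using: for integers n ≥ 1, ∫_0^π sin²(nx) dx = ∫_0^π cos²(nx) dx = π/2; for n ≠ n', ∫_0^π sin(nx)sin(n'x) dx = ∫_0^π cos(nx)cos(n'x) dx = 0; and by product-to-sum, ∫_0^π sin(nx)cos(n'x) dx = ½∫_0^π [sin((n+n')x) + sin((n−n')x)] dx, which is 0 when n+n' is even and 2n/(n²−n'²) when n+n' is odd (it need not vanish on (0, π)).
  u² squared terms: (-1)²·∫sin(5x)² dx = 1·π/2 = π/2;  (-3)²·∫cos(5x)² dx = 9·π/2 = 9*π/2.
  u² cross terms: 2·(-1)·(-3)·∫sin(5x)·cos(5x) dx = 6·(0) = 0.
  So ∫_0^π u² dx = π/2 + 9*π/2 + 0 = 5*π.
  (u')² squared terms: (-5)²·∫cos(5x)² dx = 25·π/2 = 25*π/2;  (15)²·∫sin(5x)² dx = 225·π/2 = 225*π/2.
  (u')² cross terms: 2·(-5)·(15)·∫cos(5x)·sin(5x) dx = -150·(0) = 0.
  So ∫_0^π (u')² dx = 25*π/2 + 225*π/2 + 0 = 125*π.
||u||_{H^1}^2 = (5*π) + (125*π) = 130*π.


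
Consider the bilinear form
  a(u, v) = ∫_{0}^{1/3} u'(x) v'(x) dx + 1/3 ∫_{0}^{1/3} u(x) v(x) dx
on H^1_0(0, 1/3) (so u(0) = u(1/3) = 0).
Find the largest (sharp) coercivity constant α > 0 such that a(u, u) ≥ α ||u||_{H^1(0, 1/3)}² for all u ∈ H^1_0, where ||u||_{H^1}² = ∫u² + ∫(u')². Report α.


α = (1 + 27*π^2)/(3*(1 + 9*π^2))

Coercivity of a(·,·) on H^1_0(0, 1/3) means a(u, u) ≥ α ||u||_{H^1}² for every u ∈ H^1_0.
The interval has length L = 1/3, and Poincaré/coercivity depend only on L. Here a(u, u) = ∫(u')² + (1/3)·∫u².
Here 0 < c = 1/3 < 1. The condition a(u,u) ≥ α||u||_{H^1}² reads (1−α)∫(u')² ≥ (α−c)∫u². Any admissible α is ≤ 1 (rapidly oscillating u have ∫u²/∫(u')² → 0), and α = 1 would force 0 ≥ (1−c)∫u², impossible since c < 1; so 1−α > 0. By the sharp Poincaré inequality on H^1_0 of an interval of length L, ∫(u')² ≥ (π/L)²∫u² with equality for the first sine mode sin(π(x−x₀)/L) (x₀ the left endpoint), so the inequality holds for all u iff (1−α)(π/L)² ≥ α − c, i.e. α ≤ ((π/L)² + c)/((π/L)² + 1) = (1 + c(L/π)²)/(1 + (L/π)²). With (π/L)² = 9*π^2 and c = 1/3, the largest admissible constant is α = ((π/L)² + c)/((π/L)² + 1).
Simplifying, α = (1 + 27*π^2)/(3*(1 + 9*π^2)).


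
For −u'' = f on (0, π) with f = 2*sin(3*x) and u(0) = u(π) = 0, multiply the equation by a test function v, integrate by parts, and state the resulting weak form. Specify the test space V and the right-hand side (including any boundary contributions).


V = H^1_0(0, π) (so v(0) = v(π) = 0); weak form: ∫_0^π u'v' dx = ∫_0^π (2*sin(3*x)) v dx for all v ∈ V.

Multiply both sides by a test function v and integrate from 0 to π:
  ∫_0^π −u''(x) v(x) dx = ∫_0^π f(x) v(x) dx.
Integrate the LHS by parts once:
  ∫_0^π −u'' v dx = −[u'(x) v(x)]_0^π + ∫_0^π u'(x) v'(x) dx.
Thus ∫_0^π u'(x) v'(x) dx = ∫_0^π f(x) v(x) dx + [u'(x) v(x)]_0^π.
Choose V so that boundary terms are either known or forced to vanish.
u is Dirichlet: u(0) = u(π) = 0. Let V = H^1_0(0, π); then v(0) = v(π) = 0, and [u' v]_0^π = 0.
Weak formulation: find u (satisfying any essential BC) such that ∫_0^π u'(x) v'(x) dx = ∫_0^π f v dx for all v ∈ V.
Substituting f(x) = 2*sin(3*x), the right-hand side is ∫_0^π (2*sin(3*x)) v dx.


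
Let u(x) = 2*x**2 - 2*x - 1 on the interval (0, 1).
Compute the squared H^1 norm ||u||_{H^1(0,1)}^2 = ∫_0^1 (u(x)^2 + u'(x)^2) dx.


||u||_{H^1}^2 = 47/15

The H^1 norm (squared) on an interval (0, L) is
  ||u||_{H^1}^2 = ∫_0^L u(x)^2 dx + ∫_0^L u'(x)^2 dx.
Compute u'(x) = 4*x - 2.
Then u(x)^2 = 4*x**4 - 8*x**3 + 4*x + 1 and u'(x)^2 = 16*x**2 - 16*x + 4.
Integrate each monomial from 0 to 1 using ∫_0^1 c·x^n dx = c·1^(n+1)/(n+1):
  ∫_0^1 u(x)^2 dx = ∫_0^1 (4*x^4 - 8*x^3 + 4*x + 1) dx. Term by term:
    ∫_0^1 4*x^4 dx = 4/5;  ∫_0^1 -8*x^3 dx = -2;  ∫_0^1 4*x dx = 2;
    ∫_0^1 1 dx = 1.
  Sum: 4/5 − 2 + 2 + 1 = 9/5.
  ∫_0^1 u'(x)^2 dx = ∫_0^1 (16*x^2 - 16*x + 4) dx. Term by term:
    ∫_0^1 16*x^2 dx = 16/3;  ∫_0^1 -16*x dx = -8;  ∫_0^1 4 dx = 4.
  Sum: 16/3 − 8 + 4 = 4/3.
Adding: ||u||_{H^1}^2 = 9/5 + 4/3 = 47/15.


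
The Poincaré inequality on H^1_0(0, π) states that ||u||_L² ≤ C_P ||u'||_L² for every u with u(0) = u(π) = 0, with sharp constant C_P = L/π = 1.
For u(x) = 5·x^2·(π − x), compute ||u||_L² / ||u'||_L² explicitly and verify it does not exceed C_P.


||u||_L² / ||u'||_L² = sqrt(14)*π/14 < C_P = 1.

u(x) = 5·x^2·(π − x), so u'(x) = 5*x*(-3*x + 2*π).
u(x) = 5·x^2·(π − x) vanishes at x = 0 and x = π, so u ∈ H^1_0(0, π). Differentiate via the product rule and integrate the resulting polynomials term by term.
  ∫_0^π u² dx = ∫_0^π (25*x^6 - 50*π*x^5 + 25*π^2*x^4) dx. Term by term:
    ∫_0^π 25*x^6 dx = 25*π^7/7;  ∫_0^π -50*π*x^5 dx = -25*π^7/3;  ∫_0^π 25*π^2*x^4 dx = 5*π^7.
  Sum: 25*π^7/7 − 25*π^7/3 + 5*π^7 = 5*π^7/21.
  ∫_0^π (u')² dx = ∫_0^π (225*x^4 - 300*π*x^3 + 100*π^2*x^2) dx. Term by term:
    ∫_0^π 225*x^4 dx = 45*π^5;  ∫_0^π -300*π*x^3 dx = -75*π^5;  ∫_0^π 100*π^2*x^2 dx = 100*π^5/3.
  Sum: 45*π^5 − 75*π^5 + 100*π^5/3 = 10*π^5/3.
∫_0^π u² dx = 5*π^7/21, so ||u||_L² = sqrt(105)*π^(7/2)/21.
∫_0^π (u')² dx = 10*π^5/3, so ||u'||_L² = sqrt(30)*π^(5/2)/3.
Ratio ||u||_L² / ||u'||_L² = sqrt(14)*π/14.
Sharp Poincaré constant on H^1_0(0, π) is C_P = L/π = 1, achieved by sin(x).
A polynomial bump cannot attain the sharp Poincaré constant (only the first sine eigenfunction does), so the ratio is strictly less than C_P, consistent with ||u||_L² ≤ C_P ||u'||_L².


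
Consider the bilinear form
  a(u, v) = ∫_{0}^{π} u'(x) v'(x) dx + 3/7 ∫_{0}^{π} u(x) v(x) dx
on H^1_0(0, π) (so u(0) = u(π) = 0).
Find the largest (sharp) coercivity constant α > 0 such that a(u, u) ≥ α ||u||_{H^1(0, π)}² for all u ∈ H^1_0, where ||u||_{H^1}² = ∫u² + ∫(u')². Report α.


α = 5/7

Coercivity of a(·,·) on H^1_0(0, π) means a(u, u) ≥ α ||u||_{H^1}² for every u ∈ H^1_0.
The interval has length L = π, and Poincaré/coercivity depend only on L. Here a(u, u) = ∫(u')² + (3/7)·∫u².
Here 0 < c = 3/7 < 1. The condition a(u,u) ≥ α||u||_{H^1}² reads (1−α)∫(u')² ≥ (α−c)∫u². Any admissible α is ≤ 1 (rapidly oscillating u have ∫u²/∫(u')² → 0), and α = 1 would force 0 ≥ (1−c)∫u², impossible since c < 1; so 1−α > 0. By the sharp Poincaré inequality on H^1_0 of an interval of length L, ∫(u')² ≥ (π/L)²∫u² with equality for the first sine mode sin(π(x−x₀)/L) (x₀ the left endpoint), so the inequality holds for all u iff (1−α)(π/L)² ≥ α − c, i.e. α ≤ ((π/L)² + c)/((π/L)² + 1) = (1 + c(L/π)²)/(1 + (L/π)²). With (π/L)² = 1 and c = 3/7, the largest admissible constant is α = ((π/L)² + c)/((π/L)² + 1).
Simplifying, α = 5/7.


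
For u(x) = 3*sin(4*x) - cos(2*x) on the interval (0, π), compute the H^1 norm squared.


||u||_{H^1(0,π)}^2 = 79*π

u'(x) = 2*sin(2*x) + 12*cos(4*x).
Expand u² and (u')² and integrate term by term on (0, π), using: for integers n ≥ 1, ∫_0^π sin²(nx) dx = ∫_0^π cos²(nx) dx = π/2; for n ≠ n', ∫_0^π sin(nx)sin(n'x) dx = ∫_0^π cos(nx)cos(n'x) dx = 0; and by product-to-sum, ∫_0^π sin(nx)cos(n'x) dx = ½∫_0^π [sin((n+n')x) + sin((n−n')x)] dx, which is 0 when n+n' is even and 2n/(n²−n'²) when n+n' is odd (it need not vanish on (0, π)).
  u² squared terms: (-1)²·∫cos(2x)² dx = 1·π/2 = π/2;  (3)²·∫sin(4x)² dx = 9·π/2 = 9*π/2.
  u² cross terms: 2·(-1)·(3)·∫cos(2x)·sin(4x) dx = -6·(0) = 0.
  So ∫_0^π u² dx = π/2 + 9*π/2 + 0 = 5*π.
  (u')² squared terms: (2)²·∫sin(2x)² dx = 4·π/2 = 2*π;  (12)²·∫cos(4x)² dx = 144·π/2 = 72*π.
  (u')² cross terms: 2·(2)·(12)·∫sin(2x)·cos(4x) dx = 48·(0) = 0.
  So ∫_0^π (u')² dx = 2*π + 72*π + 0 = 74*π.
||u||_{H^1}^2 = (5*π) + (74*π) = 79*π.


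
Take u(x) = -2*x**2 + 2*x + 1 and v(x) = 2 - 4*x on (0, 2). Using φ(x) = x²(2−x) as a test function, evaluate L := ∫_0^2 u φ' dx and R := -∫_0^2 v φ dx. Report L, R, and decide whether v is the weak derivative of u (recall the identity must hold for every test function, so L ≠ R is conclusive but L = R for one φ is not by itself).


LHS = 56/15, RHS = 56/15. Yes, v = u' weakly.

u(x) = -2*x**2 + 2*x + 1, classical derivative u'(x) = 2 - 4*x.
φ(x) = x²(2−x), so φ'(x) = x*(4 - 3*x).
Note φ(0) = φ(2) = 0, so the boundary term u·φ vanishes.
LHS = ∫_0^2 u(x) φ'(x) dx = ∫_0^2 (6*x^4 - 14*x^3 + 5*x^2 + 4*x) dx. Term by term:
  ∫_0^2 6*x^4 dx = 192/5;  ∫_0^2 -14*x^3 dx = -56;  ∫_0^2 5*x^2 dx = 40/3;
  ∫_0^2 4*x dx = 8.
Sum: 192/5 − 56 + 40/3 + 8 = 56/15.
So LHS = 56/15.
∫_0^2 v(x) φ(x) dx = ∫_0^2 (4*x^4 - 10*x^3 + 4*x^2) dx. Term by term:
  ∫_0^2 4*x^4 dx = 128/5;  ∫_0^2 -10*x^3 dx = -40;  ∫_0^2 4*x^2 dx = 32/3.
Sum: 128/5 − 40 + 32/3 = -56/15.
So RHS = -∫_0^2 v(x) φ(x) dx = 56/15.
LHS = RHS, so the identity holds for this test φ.
Moreover u is smooth here and v(x) = u'(x) = 2 - 4*x pointwise, so the identity holds for every test function. Hence v is the weak derivative of u.


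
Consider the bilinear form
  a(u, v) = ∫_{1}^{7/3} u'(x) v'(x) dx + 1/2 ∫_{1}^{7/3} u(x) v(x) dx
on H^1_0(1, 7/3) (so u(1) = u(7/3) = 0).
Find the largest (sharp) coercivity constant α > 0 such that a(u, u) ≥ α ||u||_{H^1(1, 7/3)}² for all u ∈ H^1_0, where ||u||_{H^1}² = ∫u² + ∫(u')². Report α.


α = (8 + 9*π^2)/(16 + 9*π^2)

Coercivity of a(·,·) on H^1_0(1, 7/3) means a(u, u) ≥ α ||u||_{H^1}² for every u ∈ H^1_0.
The interval has length L = 4/3, and Poincaré/coercivity depend only on L. Here a(u, u) = ∫(u')² + (1/2)·∫u².
Here 0 < c = 1/2 < 1. The condition a(u,u) ≥ α||u||_{H^1}² reads (1−α)∫(u')² ≥ (α−c)∫u². Any admissible α is ≤ 1 (rapidly oscillating u have ∫u²/∫(u')² → 0), and α = 1 would force 0 ≥ (1−c)∫u², impossible since c < 1; so 1−α > 0. By the sharp Poincaré inequality on H^1_0 of an interval of length L, ∫(u')² ≥ (π/L)²∫u² with equality for the first sine mode sin(π(x−x₀)/L) (x₀ the left endpoint), so the inequality holds for all u iff (1−α)(π/L)² ≥ α − c, i.e. α ≤ ((π/L)² + c)/((π/L)² + 1) = (1 + c(L/π)²)/(1 + (L/π)²). With (π/L)² = 9*π^2/16 and c = 1/2, the largest admissible constant is α = ((π/L)² + c)/((π/L)² + 1).
Simplifying, α = (8 + 9*π^2)/(16 + 9*π^2).
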